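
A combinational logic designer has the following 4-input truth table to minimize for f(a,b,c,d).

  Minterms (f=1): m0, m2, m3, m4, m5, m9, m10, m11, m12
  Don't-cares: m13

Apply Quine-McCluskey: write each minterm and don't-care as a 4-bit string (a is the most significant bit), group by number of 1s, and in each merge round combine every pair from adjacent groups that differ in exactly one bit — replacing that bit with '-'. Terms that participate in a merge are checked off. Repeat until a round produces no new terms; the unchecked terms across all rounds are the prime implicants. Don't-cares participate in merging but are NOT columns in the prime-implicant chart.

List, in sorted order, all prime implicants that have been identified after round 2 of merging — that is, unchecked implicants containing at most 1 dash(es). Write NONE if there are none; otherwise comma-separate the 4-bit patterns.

Round 0: 0000✓ 0010✓ 0011✓ 0100✓ 0101✓ 1001✓ 1010✓ 1011✓ 1100✓ 1101✓
Round 1: -010✓ -011✓ -100✓ -101✓ 0-00 00-0 001-✓ 010-✓ 1-01 10-1 101-✓ 110-✓
Round 2: -01- -10-
PIs = {-01-, -10-, 0-00, 00-0, 1-01, 10-1}

0-00, 00-0, 1-01, 10-1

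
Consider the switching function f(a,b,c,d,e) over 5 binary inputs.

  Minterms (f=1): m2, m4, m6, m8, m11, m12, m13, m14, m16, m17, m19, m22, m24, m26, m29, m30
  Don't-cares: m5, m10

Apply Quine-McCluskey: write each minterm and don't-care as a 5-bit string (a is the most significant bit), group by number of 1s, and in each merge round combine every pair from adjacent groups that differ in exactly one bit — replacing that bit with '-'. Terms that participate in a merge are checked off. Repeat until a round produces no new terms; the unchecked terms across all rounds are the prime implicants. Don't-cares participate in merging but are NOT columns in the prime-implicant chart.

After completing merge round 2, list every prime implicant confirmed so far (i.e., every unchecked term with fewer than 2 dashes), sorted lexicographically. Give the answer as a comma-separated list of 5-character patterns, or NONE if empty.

size-2^0 implicants → 00010(✓)  00100(✓)  00101(✓)  00110(✓)  01000(✓)  01010(✓)  01011(✓)  01100(✓)  01101(✓)  01110(✓)  10000(✓)  10001(✓)  10011(✓)  10110(✓)  11000(✓)  11010(✓)  11101(✓)  11110(✓)
size-2^1 implicants → -0110(✓)  -1000(✓)  -1010(✓)  -1101  -1110(✓)  0-010(✓)  0-100(✓)  0-101(✓)  0-110(✓)  00-10(✓)  001-0(✓)  0010-(✓)  01-00(✓)  01-10(✓)  010-0(✓)  0101-  011-0(✓)  0110-(✓)  1-000  1-110(✓)  100-1  1000-  11-10(✓)  110-0(✓)
size-2^2 implicants → --110  -1-10  -10-0  0--10  0-1-0  0-10-  01--0
Unchecked terms (primes): --110, -1-10, -10-0, -1101, 0--10, 0-1-0, 0-10-, 01--0, 0101-, 1-000, 100-1, 1000-

-1101, 0101-, 1-000, 100-1, 1000-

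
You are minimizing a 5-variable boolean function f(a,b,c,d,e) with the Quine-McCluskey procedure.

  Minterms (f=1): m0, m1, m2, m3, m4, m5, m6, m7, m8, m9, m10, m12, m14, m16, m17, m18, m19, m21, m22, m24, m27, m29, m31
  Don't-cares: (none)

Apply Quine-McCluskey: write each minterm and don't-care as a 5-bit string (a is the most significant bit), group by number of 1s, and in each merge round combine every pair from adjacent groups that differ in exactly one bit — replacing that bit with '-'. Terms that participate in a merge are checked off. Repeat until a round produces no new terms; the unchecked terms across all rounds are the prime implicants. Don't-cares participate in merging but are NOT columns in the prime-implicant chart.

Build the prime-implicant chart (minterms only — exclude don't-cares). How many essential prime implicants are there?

5

Round 0: 00000✓ 00001✓ 00010✓ 00011✓ 00100✓ 00101✓ 00110✓ 00111✓ 01000✓ 01001✓ 01010✓ 01100✓ 01110✓ 10000✓ 10001✓ 10010✓ 10011✓ 10101✓ 10110✓ 11000✓ 11011✓ 11101✓ 11111✓
Round 1: -0000✓ -0001✓ -0010✓ -0011✓ -0101✓ -0110✓ -1000✓ 0-000✓ 0-001✓ 0-010✓ 0-100✓ 0-110✓ 00-00✓ 00-01✓ 00-10✓ 00-11✓ 000-0✓ 000-1✓ 0000-✓ 0001-✓ 001-0✓ 001-1✓ 0010-✓ 0011-✓ 01-00✓ 01-10✓ 010-0✓ 0100-✓ 011-0✓ 1-000✓ 1-011 1-101 10-01✓ 10-10✓ 100-0✓ 100-1✓ 1000-✓ 1001-✓ 11-11 111-1
Round 2: --000 -0-01 -0-10 -00-0✓ -00-1✓ -000-✓ -001-✓ 0--00✓ 0--10✓ 0-0-0✓ 0-00- 0-1-0✓ 00--0✓ 00--1✓ 00-0-✓ 00-1-✓ 000--✓ 001--✓ 01--0✓ 100--✓
Round 3: -00-- 0---0 00---
PIs = {--000, -0-01, -0-10, -00--, 0---0, 0-00-, 00---, 1-011, 1-101, 11-11, 111-1}
Coverage chart:
  m0: --000,-00--,0---0,0-00-,00---
  m1: -0-01,-00--,0-00-,00---
  m2: -0-10,-00--,0---0,00---
  m3: -00--,00---
  m4: 0---0,00---
  m5: -0-01,00---
  m6: -0-10,0---0,00---
  m7: 00--- ←essential
  m8: --000,0---0,0-00-
  m9: 0-00- ←essential
  m10: 0---0 ←essential
  m12: 0---0 ←essential
  m14: 0---0 ←essential
  m16: --000,-00--
  m17: -0-01,-00--
  m18: -0-10,-00--
  m19: -00--,1-011
  m21: -0-01,1-101
  m22: -0-10 ←essential
  m24: --000 ←essential
  m27: 1-011,11-11
  m29: 1-101,111-1
  m31: 11-11,111-1
Essential: --000, -0-10, 0---0, 0-00-, 00---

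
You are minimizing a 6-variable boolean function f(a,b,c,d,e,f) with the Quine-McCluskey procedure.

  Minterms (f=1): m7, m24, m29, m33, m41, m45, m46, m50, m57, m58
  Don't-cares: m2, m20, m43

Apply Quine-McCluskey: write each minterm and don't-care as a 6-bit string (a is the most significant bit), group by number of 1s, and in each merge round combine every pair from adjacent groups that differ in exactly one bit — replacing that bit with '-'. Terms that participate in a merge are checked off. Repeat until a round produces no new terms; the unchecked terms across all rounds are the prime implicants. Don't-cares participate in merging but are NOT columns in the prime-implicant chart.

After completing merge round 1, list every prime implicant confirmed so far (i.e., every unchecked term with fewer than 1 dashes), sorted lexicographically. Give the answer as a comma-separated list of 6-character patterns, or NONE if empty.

000010, 000111, 010100, 011000, 011101, 101110

Round 0: 000010 000111 010100 011000 011101 100001✓ 101001✓ 101011✓ 101101✓ 101110 110010✓ 111001✓ 111010✓
Round 1: 1-1001 10-001 101-01 1010-1 11-010
PIs = {000010, 000111, 010100, 011000, 011101, 1-1001, 10-001, 101-01, 1010-1, 101110, 11-010}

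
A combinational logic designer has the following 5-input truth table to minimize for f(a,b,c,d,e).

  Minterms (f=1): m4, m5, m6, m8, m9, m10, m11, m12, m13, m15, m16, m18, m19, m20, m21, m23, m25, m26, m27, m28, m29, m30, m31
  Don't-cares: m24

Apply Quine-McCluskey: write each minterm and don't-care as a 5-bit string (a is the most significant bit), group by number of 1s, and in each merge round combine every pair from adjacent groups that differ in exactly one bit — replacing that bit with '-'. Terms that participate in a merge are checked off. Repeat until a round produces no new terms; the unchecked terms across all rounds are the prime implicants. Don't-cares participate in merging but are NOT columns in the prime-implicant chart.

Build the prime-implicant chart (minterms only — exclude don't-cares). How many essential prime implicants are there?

5

size-2^0 implicants → 00100(✓)  00101(✓)  00110(✓)  01000(✓)  01001(✓)  01010(✓)  01011(✓)  01100(✓)  01101(✓)  01111(✓)  10000(✓)  10010(✓)  10011(✓)  10100(✓)  10101(✓)  10111(✓)  11000(✓)  11001(✓)  11010(✓)  11011(✓)  11100(✓)  11101(✓)  11110(✓)  11111(✓)
size-2^1 implicants → -0100(✓)  -0101(✓)  -1000(✓)  -1001(✓)  -1010(✓)  -1011(✓)  -1100(✓)  -1101(✓)  -1111(✓)  0-100(✓)  0-101(✓)  001-0  0010-(✓)  01-00(✓)  01-01(✓)  01-11(✓)  010-0(✓)  010-1(✓)  0100-(✓)  0101-(✓)  011-1(✓)  0110-(✓)  1-000(✓)  1-010(✓)  1-011(✓)  1-100(✓)  1-101(✓)  1-111(✓)  10-00(✓)  10-11(✓)  100-0(✓)  1001-(✓)  101-1(✓)  1010-(✓)  11-00(✓)  11-01(✓)  11-10(✓)  11-11(✓)  110-0(✓)  110-1(✓)  1100-(✓)  1101-(✓)  111-0(✓)  111-1(✓)  1110-(✓)  1111-(✓)
size-2^2 implicants → --100(✓)  --101(✓)  -010-(✓)  -1-00(✓)  -1-01(✓)  -1-11(✓)  -10-0(✓)  -10-1(✓)  -100-(✓)  -101-(✓)  -11-1(✓)  -110-(✓)  0-10-(✓)  01--1(✓)  01-0-(✓)  010--(✓)  1--00  1--11  1-0-0  1-01-  1-1-1  1-10-(✓)  11--0(✓)  11--1(✓)  11-0-(✓)  11-1-(✓)  110--(✓)  111--(✓)
size-2^3 implicants → --10-  -1--1  -1-0-  -10--  11---
Unchecked terms (primes): --10-, -1--1, -1-0-, -10--, 001-0, 1--00, 1--11, 1-0-0, 1-01-, 1-1-1, 11---
Minterm coverage:
  m4 ⊆ --10-,001-0
  m5 ⊆ --10- [E]
  m6 ⊆ 001-0 [E]
  m8 ⊆ -1-0-,-10--
  m9 ⊆ -1--1,-1-0-,-10--
  m10 ⊆ -10-- [E]
  m11 ⊆ -1--1,-10--
  m12 ⊆ --10-,-1-0-
  m13 ⊆ --10-,-1--1,-1-0-
  m15 ⊆ -1--1 [E]
  m16 ⊆ 1--00,1-0-0
  m18 ⊆ 1-0-0,1-01-
  m19 ⊆ 1--11,1-01-
  m20 ⊆ --10-,1--00
  m21 ⊆ --10-,1-1-1
  m23 ⊆ 1--11,1-1-1
  m25 ⊆ -1--1,-1-0-,-10--,11---
  m26 ⊆ -10--,1-0-0,1-01-,11---
  m27 ⊆ -1--1,-10--,1--11,1-01-,11---
  m28 ⊆ --10-,-1-0-,1--00,11---
  m29 ⊆ --10-,-1--1,-1-0-,1-1-1,11---
  m30 ⊆ 11--- [E]
  m31 ⊆ -1--1,1--11,1-1-1,11---
E = {--10-, -1--1, -10--, 001-0, 11---}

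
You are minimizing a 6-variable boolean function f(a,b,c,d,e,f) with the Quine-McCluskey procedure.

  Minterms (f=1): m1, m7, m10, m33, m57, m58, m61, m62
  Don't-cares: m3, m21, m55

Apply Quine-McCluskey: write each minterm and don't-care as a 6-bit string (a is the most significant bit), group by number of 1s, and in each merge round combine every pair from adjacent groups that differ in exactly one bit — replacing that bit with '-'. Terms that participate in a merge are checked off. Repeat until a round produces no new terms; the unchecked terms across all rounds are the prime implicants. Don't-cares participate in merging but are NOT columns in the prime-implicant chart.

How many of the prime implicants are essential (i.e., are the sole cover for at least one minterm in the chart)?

[col 0] 000001*, 000011*, 000111*, 001010, 010101, 100001*, 110111, 111001*, 111010*, 111101*, 111110*
[col 1] -00001, 000-11, 0000-1, 111-01, 111-10
Prime implicants: -00001, 000-11, 0000-1, 001010, 010101, 110111, 111-01, 111-10
PI chart (minterm → PIs covering it):
  1 | -00001,0000-1
  7 | 000-11  (sole → essential)
  10 | 001010  (sole → essential)
  33 | -00001  (sole → essential)
  57 | 111-01  (sole → essential)
  58 | 111-10  (sole → essential)
  61 | 111-01  (sole → essential)
  62 | 111-10  (sole → essential)
Essential prime implicants: -00001, 000-11, 001010, 111-01, 111-10

5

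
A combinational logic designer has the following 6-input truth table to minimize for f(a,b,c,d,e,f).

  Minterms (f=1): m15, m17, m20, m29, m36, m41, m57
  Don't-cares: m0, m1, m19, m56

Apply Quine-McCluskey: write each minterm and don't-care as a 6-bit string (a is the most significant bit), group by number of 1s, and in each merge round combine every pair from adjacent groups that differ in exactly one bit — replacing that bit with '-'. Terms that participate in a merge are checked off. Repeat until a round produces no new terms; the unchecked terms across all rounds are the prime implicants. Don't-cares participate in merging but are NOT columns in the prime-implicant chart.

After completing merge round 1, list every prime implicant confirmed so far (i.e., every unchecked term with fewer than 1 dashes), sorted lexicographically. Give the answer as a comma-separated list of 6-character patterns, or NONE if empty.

001111, 010100, 011101, 100100

Round 0: 000000✓ 000001✓ 001111 010001✓ 010011✓ 010100 011101 100100 101001✓ 111000✓ 111001✓
Round 1: 0-0001 00000- 0100-1 1-1001 11100-
PIs = {0-0001, 00000-, 001111, 0100-1, 010100, 011101, 1-1001, 100100, 11100-}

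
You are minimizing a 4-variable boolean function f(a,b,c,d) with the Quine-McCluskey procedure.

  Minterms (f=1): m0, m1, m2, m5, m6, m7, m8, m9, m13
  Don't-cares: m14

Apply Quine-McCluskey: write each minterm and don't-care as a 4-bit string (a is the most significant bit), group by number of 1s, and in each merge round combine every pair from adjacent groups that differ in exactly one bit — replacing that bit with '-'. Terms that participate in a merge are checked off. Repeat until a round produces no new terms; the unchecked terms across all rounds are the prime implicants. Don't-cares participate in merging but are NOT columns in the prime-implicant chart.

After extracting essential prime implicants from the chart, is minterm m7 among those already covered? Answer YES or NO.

size-2^0 implicants → 0000(✓)  0001(✓)  0010(✓)  0101(✓)  0110(✓)  0111(✓)  1000(✓)  1001(✓)  1101(✓)  1110(✓)
size-2^1 implicants → -000(✓)  -001(✓)  -101(✓)  -110  0-01(✓)  0-10  00-0  000-(✓)  01-1  011-  1-01(✓)  100-(✓)
size-2^2 implicants → --01  -00-
Unchecked terms (primes): --01, -00-, -110, 0-10, 00-0, 01-1, 011-
Minterm coverage:
  m0 ⊆ -00-,00-0
  m1 ⊆ --01,-00-
  m2 ⊆ 0-10,00-0
  m5 ⊆ --01,01-1
  m6 ⊆ -110,0-10,011-
  m7 ⊆ 01-1,011-
  m8 ⊆ -00- [E]
  m9 ⊆ --01,-00-
  m13 ⊆ --01 [E]
E = {--01, -00-}

NO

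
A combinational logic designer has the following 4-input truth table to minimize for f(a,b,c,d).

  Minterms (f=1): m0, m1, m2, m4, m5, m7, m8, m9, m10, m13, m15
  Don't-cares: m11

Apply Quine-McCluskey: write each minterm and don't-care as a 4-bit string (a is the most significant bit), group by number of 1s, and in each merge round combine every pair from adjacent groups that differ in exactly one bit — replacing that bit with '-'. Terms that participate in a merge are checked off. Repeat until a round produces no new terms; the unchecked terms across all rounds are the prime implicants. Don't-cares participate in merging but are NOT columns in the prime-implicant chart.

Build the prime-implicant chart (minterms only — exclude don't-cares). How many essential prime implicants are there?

3

size-2^0 implicants → 0000(✓)  0001(✓)  0010(✓)  0100(✓)  0101(✓)  0111(✓)  1000(✓)  1001(✓)  1010(✓)  1011(✓)  1101(✓)  1111(✓)
size-2^1 implicants → -000(✓)  -001(✓)  -010(✓)  -101(✓)  -111(✓)  0-00(✓)  0-01(✓)  00-0(✓)  000-(✓)  01-1(✓)  010-(✓)  1-01(✓)  1-11(✓)  10-0(✓)  10-1(✓)  100-(✓)  101-(✓)  11-1(✓)
size-2^2 implicants → --01  -0-0  -00-  -1-1  0-0-  1--1  10--
Unchecked terms (primes): --01, -0-0, -00-, -1-1, 0-0-, 1--1, 10--
Minterm coverage:
  m0 ⊆ -0-0,-00-,0-0-
  m1 ⊆ --01,-00-,0-0-
  m2 ⊆ -0-0 [E]
  m4 ⊆ 0-0- [E]
  m5 ⊆ --01,-1-1,0-0-
  m7 ⊆ -1-1 [E]
  m8 ⊆ -0-0,-00-,10--
  m9 ⊆ --01,-00-,1--1,10--
  m10 ⊆ -0-0,10--
  m13 ⊆ --01,-1-1,1--1
  m15 ⊆ -1-1,1--1
E = {-0-0, -1-1, 0-0-}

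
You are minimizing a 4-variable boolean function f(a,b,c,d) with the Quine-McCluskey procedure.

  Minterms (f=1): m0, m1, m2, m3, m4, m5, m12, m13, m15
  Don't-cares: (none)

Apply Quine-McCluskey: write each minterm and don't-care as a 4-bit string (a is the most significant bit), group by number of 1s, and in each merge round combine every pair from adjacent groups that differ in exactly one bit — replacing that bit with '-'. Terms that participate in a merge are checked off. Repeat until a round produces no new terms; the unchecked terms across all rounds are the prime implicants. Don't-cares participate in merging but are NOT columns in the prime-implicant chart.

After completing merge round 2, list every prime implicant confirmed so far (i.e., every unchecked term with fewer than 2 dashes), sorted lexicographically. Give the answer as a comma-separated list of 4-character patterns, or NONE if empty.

11-1

size-2^0 implicants → 0000(✓)  0001(✓)  0010(✓)  0011(✓)  0100(✓)  0101(✓)  1100(✓)  1101(✓)  1111(✓)
size-2^1 implicants → -100(✓)  -101(✓)  0-00(✓)  0-01(✓)  00-0(✓)  00-1(✓)  000-(✓)  001-(✓)  010-(✓)  11-1  110-(✓)
size-2^2 implicants → -10-  0-0-  00--
Unchecked terms (primes): -10-, 0-0-, 00--, 11-1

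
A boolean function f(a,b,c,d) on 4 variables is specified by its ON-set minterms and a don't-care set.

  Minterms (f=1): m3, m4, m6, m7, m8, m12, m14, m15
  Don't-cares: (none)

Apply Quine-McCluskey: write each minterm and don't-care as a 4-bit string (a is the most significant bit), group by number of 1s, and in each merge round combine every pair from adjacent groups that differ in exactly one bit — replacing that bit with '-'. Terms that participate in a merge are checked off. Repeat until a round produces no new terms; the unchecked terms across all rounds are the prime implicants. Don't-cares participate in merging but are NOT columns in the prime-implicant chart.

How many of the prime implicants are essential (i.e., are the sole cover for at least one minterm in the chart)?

[col 0] 0011*, 0100*, 0110*, 0111*, 1000*, 1100*, 1110*, 1111*
[col 1] -100*, -110*, -111*, 0-11, 01-0*, 011-*, 1-00, 11-0*, 111-*
[col 2] -1-0, -11-
Prime implicants: -1-0, -11-, 0-11, 1-00
PI chart (minterm → PIs covering it):
  3 | 0-11  (sole → essential)
  4 | -1-0  (sole → essential)
  6 | -1-0,-11-
  7 | -11-,0-11
  8 | 1-00  (sole → essential)
  12 | -1-0,1-00
  14 | -1-0,-11-
  15 | -11-  (sole → essential)
Essential prime implicants: -1-0, -11-, 0-11, 1-00

4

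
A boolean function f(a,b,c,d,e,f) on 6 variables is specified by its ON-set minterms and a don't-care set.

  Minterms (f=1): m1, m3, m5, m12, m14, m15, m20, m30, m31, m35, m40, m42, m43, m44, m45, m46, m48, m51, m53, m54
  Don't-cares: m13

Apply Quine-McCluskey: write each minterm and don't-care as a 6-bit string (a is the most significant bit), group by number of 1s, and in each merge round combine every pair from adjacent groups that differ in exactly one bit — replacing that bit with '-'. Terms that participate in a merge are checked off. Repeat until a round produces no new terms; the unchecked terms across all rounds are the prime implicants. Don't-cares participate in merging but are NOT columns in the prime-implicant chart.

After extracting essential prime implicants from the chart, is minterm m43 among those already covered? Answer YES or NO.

NO

size-2^0 implicants → 000001(✓)  000011(✓)  000101(✓)  001100(✓)  001101(✓)  001110(✓)  001111(✓)  010100  011110(✓)  011111(✓)  100011(✓)  101000(✓)  101010(✓)  101011(✓)  101100(✓)  101101(✓)  101110(✓)  110000  110011(✓)  110101  110110
size-2^1 implicants → -00011  -01100(✓)  -01101(✓)  -01110(✓)  0-1110(✓)  0-1111(✓)  00-101  000-01  0000-1  0011-0(✓)  0011-1(✓)  00110-(✓)  00111-(✓)  01111-(✓)  1-0011  10-011  101-00(✓)  101-10(✓)  1010-0(✓)  10101-  1011-0(✓)  10110-(✓)
size-2^2 implicants → -011-0  -0110-  0-111-  0011--  101--0
Unchecked terms (primes): -00011, -011-0, -0110-, 0-111-, 00-101, 000-01, 0000-1, 0011--, 010100, 1-0011, 10-011, 101--0, 10101-, 110000, 110101, 110110
Minterm coverage:
  m1 ⊆ 000-01,0000-1
  m3 ⊆ -00011,0000-1
  m5 ⊆ 00-101,000-01
  m12 ⊆ -011-0,-0110-,0011--
  m14 ⊆ -011-0,0-111-,0011--
  m15 ⊆ 0-111-,0011--
  m20 ⊆ 010100 [E]
  m30 ⊆ 0-111- [E]
  m31 ⊆ 0-111- [E]
  m35 ⊆ -00011,1-0011,10-011
  m40 ⊆ 101--0 [E]
  m42 ⊆ 101--0,10101-
  m43 ⊆ 10-011,10101-
  m44 ⊆ -011-0,-0110-,101--0
  m45 ⊆ -0110- [E]
  m46 ⊆ -011-0,101--0
  m48 ⊆ 110000 [E]
  m51 ⊆ 1-0011 [E]
  m53 ⊆ 110101 [E]
  m54 ⊆ 110110 [E]
E = {-0110-, 0-111-, 010100, 1-0011, 101--0, 110000, 110101, 110110}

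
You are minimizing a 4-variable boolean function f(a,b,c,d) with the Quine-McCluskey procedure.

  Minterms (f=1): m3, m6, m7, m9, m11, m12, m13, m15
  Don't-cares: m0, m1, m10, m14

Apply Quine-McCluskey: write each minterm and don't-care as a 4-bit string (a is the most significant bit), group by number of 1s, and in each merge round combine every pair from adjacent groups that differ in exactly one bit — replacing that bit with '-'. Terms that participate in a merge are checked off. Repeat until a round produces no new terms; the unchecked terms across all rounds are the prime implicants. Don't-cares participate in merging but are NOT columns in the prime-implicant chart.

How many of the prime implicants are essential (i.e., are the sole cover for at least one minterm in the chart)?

[col 0] 0000*, 0001*, 0011*, 0110*, 0111*, 1001*, 1010*, 1011*, 1100*, 1101*, 1110*, 1111*
[col 1] -001*, -011*, -110*, -111*, 0-11*, 00-1*, 000-, 011-*, 1-01*, 1-10*, 1-11*, 10-1*, 101-*, 11-0*, 11-1*, 110-*, 111-*
[col 2] --11, -0-1, -11-, 1--1, 1-1-, 11--
Prime implicants: --11, -0-1, -11-, 000-, 1--1, 1-1-, 11--
PI chart (minterm → PIs covering it):
  3 | --11,-0-1
  6 | -11-  (sole → essential)
  7 | --11,-11-
  9 | -0-1,1--1
  11 | --11,-0-1,1--1,1-1-
  12 | 11--  (sole → essential)
  13 | 1--1,11--
  15 | --11,-11-,1--1,1-1-,11--
Essential prime implicants: -11-, 11--

2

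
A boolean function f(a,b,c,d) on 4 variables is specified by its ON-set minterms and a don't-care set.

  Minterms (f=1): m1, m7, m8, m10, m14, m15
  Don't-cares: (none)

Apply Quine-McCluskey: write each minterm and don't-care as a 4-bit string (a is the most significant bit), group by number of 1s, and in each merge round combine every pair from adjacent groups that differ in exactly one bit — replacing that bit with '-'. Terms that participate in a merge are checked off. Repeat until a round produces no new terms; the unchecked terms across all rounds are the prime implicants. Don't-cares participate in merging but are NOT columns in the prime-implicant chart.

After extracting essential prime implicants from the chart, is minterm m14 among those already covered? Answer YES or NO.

NO

[col 0] 0001, 0111*, 1000*, 1010*, 1110*, 1111*
[col 1] -111, 1-10, 10-0, 111-
Prime implicants: -111, 0001, 1-10, 10-0, 111-
PI chart (minterm → PIs covering it):
  1 | 0001  (sole → essential)
  7 | -111  (sole → essential)
  8 | 10-0  (sole → essential)
  10 | 1-10,10-0
  14 | 1-10,111-
  15 | -111,111-
Essential prime implicants: -111, 0001, 10-0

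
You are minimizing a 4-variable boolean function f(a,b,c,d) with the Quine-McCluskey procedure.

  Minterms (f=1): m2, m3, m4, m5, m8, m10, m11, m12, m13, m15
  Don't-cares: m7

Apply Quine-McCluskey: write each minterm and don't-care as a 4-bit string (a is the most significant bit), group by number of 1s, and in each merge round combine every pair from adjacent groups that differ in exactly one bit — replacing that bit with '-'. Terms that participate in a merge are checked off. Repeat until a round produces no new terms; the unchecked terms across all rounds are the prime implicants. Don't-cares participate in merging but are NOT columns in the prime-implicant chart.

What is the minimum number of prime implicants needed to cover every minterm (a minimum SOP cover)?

4

Round 0: 0010✓ 0011✓ 0100✓ 0101✓ 0111✓ 1000✓ 1010✓ 1011✓ 1100✓ 1101✓ 1111✓
Round 1: -010✓ -011✓ -100✓ -101✓ -111✓ 0-11✓ 001-✓ 01-1✓ 010-✓ 1-00 1-11✓ 10-0 101-✓ 11-1✓ 110-✓
Round 2: --11 -01- -1-1 -10-
PIs = {--11, -01-, -1-1, -10-, 1-00, 10-0}
Coverage chart:
  m2: -01- ←essential
  m3: --11,-01-
  m4: -10- ←essential
  m5: -1-1,-10-
  m8: 1-00,10-0
  m10: -01-,10-0
  m11: --11,-01-
  m12: -10-,1-00
  m13: -1-1,-10-
  m15: --11,-1-1
Essential: -01-, -10-
Petrick residual → --11, 1-00
Min cover (4 terms): cd + b'c + bc' + ac'd'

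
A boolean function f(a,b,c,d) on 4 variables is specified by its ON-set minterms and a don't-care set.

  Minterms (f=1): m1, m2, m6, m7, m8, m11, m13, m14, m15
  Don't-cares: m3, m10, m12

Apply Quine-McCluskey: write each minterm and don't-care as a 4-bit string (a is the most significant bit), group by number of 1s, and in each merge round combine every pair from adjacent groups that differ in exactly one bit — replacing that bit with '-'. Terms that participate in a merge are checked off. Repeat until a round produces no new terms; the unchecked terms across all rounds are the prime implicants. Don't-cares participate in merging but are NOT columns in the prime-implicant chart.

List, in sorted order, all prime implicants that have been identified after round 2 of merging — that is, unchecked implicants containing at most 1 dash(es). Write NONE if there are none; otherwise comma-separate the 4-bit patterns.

Round 0: 0001✓ 0010✓ 0011✓ 0110✓ 0111✓ 1000✓ 1010✓ 1011✓ 1100✓ 1101✓ 1110✓ 1111✓
Round 1: -010✓ -011✓ -110✓ -111✓ 0-10✓ 0-11✓ 00-1 001-✓ 011-✓ 1-00✓ 1-10✓ 1-11✓ 10-0✓ 101-✓ 11-0✓ 11-1✓ 110-✓ 111-✓
Round 2: --10✓ --11✓ -01-✓ -11-✓ 0-1-✓ 1--0 1-1-✓ 11--
Round 3: --1-
PIs = {--1-, 00-1, 1--0, 11--}

00-1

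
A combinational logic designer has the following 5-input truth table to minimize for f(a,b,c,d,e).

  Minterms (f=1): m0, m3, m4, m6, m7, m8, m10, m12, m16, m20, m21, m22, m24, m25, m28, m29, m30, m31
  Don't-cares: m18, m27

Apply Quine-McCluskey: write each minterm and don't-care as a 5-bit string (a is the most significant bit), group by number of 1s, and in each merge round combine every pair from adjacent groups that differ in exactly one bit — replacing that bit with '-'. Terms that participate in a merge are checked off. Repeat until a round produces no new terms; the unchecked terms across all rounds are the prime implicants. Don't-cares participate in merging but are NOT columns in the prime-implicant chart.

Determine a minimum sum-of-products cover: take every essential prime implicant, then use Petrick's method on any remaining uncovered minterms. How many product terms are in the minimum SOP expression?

size-2^0 implicants → 00000(✓)  00011(✓)  00100(✓)  00110(✓)  00111(✓)  01000(✓)  01010(✓)  01100(✓)  10000(✓)  10010(✓)  10100(✓)  10101(✓)  10110(✓)  11000(✓)  11001(✓)  11011(✓)  11100(✓)  11101(✓)  11110(✓)  11111(✓)
size-2^1 implicants → -0000(✓)  -0100(✓)  -0110(✓)  -1000(✓)  -1100(✓)  0-000(✓)  0-100(✓)  00-00(✓)  00-11  001-0(✓)  0011-  01-00(✓)  010-0  1-000(✓)  1-100(✓)  1-101(✓)  1-110(✓)  10-00(✓)  10-10(✓)  100-0(✓)  101-0(✓)  1010-(✓)  11-00(✓)  11-01(✓)  11-11(✓)  110-1(✓)  1100-(✓)  111-0(✓)  111-1(✓)  1110-(✓)  1111-(✓)
size-2^2 implicants → --000(✓)  --100(✓)  -0-00(✓)  -01-0  -1-00(✓)  0--00(✓)  1--00(✓)  1-1-0  1-10-  10--0  11--1  11-0-  111--
size-2^3 implicants → ---00
Unchecked terms (primes): ---00, -01-0, 00-11, 0011-, 010-0, 1-1-0, 1-10-, 10--0, 11--1, 11-0-, 111--
Minterm coverage:
  m0 ⊆ ---00 [E]
  m3 ⊆ 00-11 [E]
  m4 ⊆ ---00,-01-0
  m6 ⊆ -01-0,0011-
  m7 ⊆ 00-11,0011-
  m8 ⊆ ---00,010-0
  m10 ⊆ 010-0 [E]
  m12 ⊆ ---00 [E]
  m16 ⊆ ---00,10--0
  m20 ⊆ ---00,-01-0,1-1-0,1-10-,10--0
  m21 ⊆ 1-10- [E]
  m22 ⊆ -01-0,1-1-0,10--0
  m24 ⊆ ---00,11-0-
  m25 ⊆ 11--1,11-0-
  m28 ⊆ ---00,1-1-0,1-10-,11-0-,111--
  m29 ⊆ 1-10-,11--1,11-0-,111--
  m30 ⊆ 1-1-0,111--
  m31 ⊆ 11--1,111--
E = {---00, 00-11, 010-0, 1-10-}
Petrick residual → -01-0, 1-1-0, 11--1
Cover = d'e' + b'ce' + a'b'de + a'bc'e' + ace' + acd' + abe  |cover|=7

7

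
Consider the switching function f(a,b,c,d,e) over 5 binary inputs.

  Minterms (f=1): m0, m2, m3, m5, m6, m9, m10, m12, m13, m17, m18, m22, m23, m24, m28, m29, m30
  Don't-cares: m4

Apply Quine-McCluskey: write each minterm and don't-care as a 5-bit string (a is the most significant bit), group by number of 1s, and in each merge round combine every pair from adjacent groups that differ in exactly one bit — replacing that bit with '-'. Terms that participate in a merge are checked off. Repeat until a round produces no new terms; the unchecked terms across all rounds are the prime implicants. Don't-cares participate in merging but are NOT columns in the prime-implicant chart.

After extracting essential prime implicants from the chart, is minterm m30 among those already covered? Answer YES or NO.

NO

size-2^0 implicants → 00000(✓)  00010(✓)  00011(✓)  00100(✓)  00101(✓)  00110(✓)  01001(✓)  01010(✓)  01100(✓)  01101(✓)  10001  10010(✓)  10110(✓)  10111(✓)  11000(✓)  11100(✓)  11101(✓)  11110(✓)
size-2^1 implicants → -0010(✓)  -0110(✓)  -1100(✓)  -1101(✓)  0-010  0-100(✓)  0-101(✓)  00-00(✓)  00-10(✓)  000-0(✓)  0001-  001-0(✓)  0010-(✓)  01-01  0110-(✓)  1-110  10-10(✓)  1011-  11-00  111-0  1110-(✓)
size-2^2 implicants → -0-10  -110-  0-10-  00--0
Unchecked terms (primes): -0-10, -110-, 0-010, 0-10-, 00--0, 0001-, 01-01, 1-110, 10001, 1011-, 11-00, 111-0
Minterm coverage:
  m0 ⊆ 00--0 [E]
  m2 ⊆ -0-10,0-010,00--0,0001-
  m3 ⊆ 0001- [E]
  m5 ⊆ 0-10- [E]
  m6 ⊆ -0-10,00--0
  m9 ⊆ 01-01 [E]
  m10 ⊆ 0-010 [E]
  m12 ⊆ -110-,0-10-
  m13 ⊆ -110-,0-10-,01-01
  m17 ⊆ 10001 [E]
  m18 ⊆ -0-10 [E]
  m22 ⊆ -0-10,1-110,1011-
  m23 ⊆ 1011- [E]
  m24 ⊆ 11-00 [E]
  m28 ⊆ -110-,11-00,111-0
  m29 ⊆ -110- [E]
  m30 ⊆ 1-110,111-0
E = {-0-10, -110-, 0-010, 0-10-, 00--0, 0001-, 01-01, 10001, 1011-, 11-00}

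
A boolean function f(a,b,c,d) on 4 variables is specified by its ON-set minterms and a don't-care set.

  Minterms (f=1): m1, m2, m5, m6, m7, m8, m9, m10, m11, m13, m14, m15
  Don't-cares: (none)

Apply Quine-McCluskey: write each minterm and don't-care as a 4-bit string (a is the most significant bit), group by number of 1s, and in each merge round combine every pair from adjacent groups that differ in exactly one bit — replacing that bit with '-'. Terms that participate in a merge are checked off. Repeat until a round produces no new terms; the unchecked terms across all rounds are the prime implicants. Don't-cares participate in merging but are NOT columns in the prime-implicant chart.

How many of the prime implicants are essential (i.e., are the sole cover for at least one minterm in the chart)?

size-2^0 implicants → 0001(✓)  0010(✓)  0101(✓)  0110(✓)  0111(✓)  1000(✓)  1001(✓)  1010(✓)  1011(✓)  1101(✓)  1110(✓)  1111(✓)
size-2^1 implicants → -001(✓)  -010(✓)  -101(✓)  -110(✓)  -111(✓)  0-01(✓)  0-10(✓)  01-1(✓)  011-(✓)  1-01(✓)  1-10(✓)  1-11(✓)  10-0(✓)  10-1(✓)  100-(✓)  101-(✓)  11-1(✓)  111-(✓)
size-2^2 implicants → --01  --10  -1-1  -11-  1--1  1-1-  10--
Unchecked terms (primes): --01, --10, -1-1, -11-, 1--1, 1-1-, 10--
Minterm coverage:
  m1 ⊆ --01 [E]
  m2 ⊆ --10 [E]
  m5 ⊆ --01,-1-1
  m6 ⊆ --10,-11-
  m7 ⊆ -1-1,-11-
  m8 ⊆ 10-- [E]
  m9 ⊆ --01,1--1,10--
  m10 ⊆ --10,1-1-,10--
  m11 ⊆ 1--1,1-1-,10--
  m13 ⊆ --01,-1-1,1--1
  m14 ⊆ --10,-11-,1-1-
  m15 ⊆ -1-1,-11-,1--1,1-1-
E = {--01, --10, 10--}

3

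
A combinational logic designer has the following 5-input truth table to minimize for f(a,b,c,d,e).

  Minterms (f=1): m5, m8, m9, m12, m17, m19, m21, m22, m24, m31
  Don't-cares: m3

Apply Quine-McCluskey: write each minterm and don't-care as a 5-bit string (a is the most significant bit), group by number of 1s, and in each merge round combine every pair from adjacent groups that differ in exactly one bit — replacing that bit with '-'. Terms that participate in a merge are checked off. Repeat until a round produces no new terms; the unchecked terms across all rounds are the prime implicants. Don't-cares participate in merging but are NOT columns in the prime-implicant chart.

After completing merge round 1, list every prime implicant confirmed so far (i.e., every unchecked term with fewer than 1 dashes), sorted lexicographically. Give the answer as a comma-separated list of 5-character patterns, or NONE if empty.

size-2^0 implicants → 00011(✓)  00101(✓)  01000(✓)  01001(✓)  01100(✓)  10001(✓)  10011(✓)  10101(✓)  10110  11000(✓)  11111
size-2^1 implicants → -0011  -0101  -1000  01-00  0100-  10-01  100-1
Unchecked terms (primes): -0011, -0101, -1000, 01-00, 0100-, 10-01, 100-1, 10110, 11111

10110, 11111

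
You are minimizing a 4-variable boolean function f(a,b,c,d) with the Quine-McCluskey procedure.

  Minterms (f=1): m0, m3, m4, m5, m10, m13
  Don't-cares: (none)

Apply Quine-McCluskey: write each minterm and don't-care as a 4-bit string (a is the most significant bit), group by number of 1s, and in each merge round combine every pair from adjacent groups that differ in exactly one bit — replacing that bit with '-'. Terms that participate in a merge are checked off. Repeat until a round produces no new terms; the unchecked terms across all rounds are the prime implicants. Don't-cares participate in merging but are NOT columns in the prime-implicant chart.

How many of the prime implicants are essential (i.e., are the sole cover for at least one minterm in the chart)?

Round 0: 0000✓ 0011 0100✓ 0101✓ 1010 1101✓
Round 1: -101 0-00 010-
PIs = {-101, 0-00, 0011, 010-, 1010}
Coverage chart:
  m0: 0-00 ←essential
  m3: 0011 ←essential
  m4: 0-00,010-
  m5: -101,010-
  m10: 1010 ←essential
  m13: -101 ←essential
Essential: -101, 0-00, 0011, 1010

4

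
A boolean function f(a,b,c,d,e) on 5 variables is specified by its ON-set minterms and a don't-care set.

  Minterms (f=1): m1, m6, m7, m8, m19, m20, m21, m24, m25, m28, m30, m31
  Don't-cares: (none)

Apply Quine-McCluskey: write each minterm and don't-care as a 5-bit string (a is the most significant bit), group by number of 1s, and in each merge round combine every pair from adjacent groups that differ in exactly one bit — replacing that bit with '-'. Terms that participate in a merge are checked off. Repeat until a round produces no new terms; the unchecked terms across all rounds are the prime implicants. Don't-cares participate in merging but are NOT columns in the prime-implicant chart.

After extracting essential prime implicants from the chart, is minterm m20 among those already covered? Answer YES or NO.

YES

Round 0: 00001 00110✓ 00111✓ 01000✓ 10011 10100✓ 10101✓ 11000✓ 11001✓ 11100✓ 11110✓ 11111✓
Round 1: -1000 0011- 1-100 1010- 11-00 1100- 111-0 1111-
PIs = {-1000, 00001, 0011-, 1-100, 10011, 1010-, 11-00, 1100-, 111-0, 1111-}
Coverage chart:
  m1: 00001 ←essential
  m6: 0011- ←essential
  m7: 0011- ←essential
  m8: -1000 ←essential
  m19: 10011 ←essential
  m20: 1-100,1010-
  m21: 1010- ←essential
  m24: -1000,11-00,1100-
  m25: 1100- ←essential
  m28: 1-100,11-00,111-0
  m30: 111-0,1111-
  m31: 1111- ←essential
Essential: -1000, 00001, 0011-, 10011, 1010-, 1100-, 1111-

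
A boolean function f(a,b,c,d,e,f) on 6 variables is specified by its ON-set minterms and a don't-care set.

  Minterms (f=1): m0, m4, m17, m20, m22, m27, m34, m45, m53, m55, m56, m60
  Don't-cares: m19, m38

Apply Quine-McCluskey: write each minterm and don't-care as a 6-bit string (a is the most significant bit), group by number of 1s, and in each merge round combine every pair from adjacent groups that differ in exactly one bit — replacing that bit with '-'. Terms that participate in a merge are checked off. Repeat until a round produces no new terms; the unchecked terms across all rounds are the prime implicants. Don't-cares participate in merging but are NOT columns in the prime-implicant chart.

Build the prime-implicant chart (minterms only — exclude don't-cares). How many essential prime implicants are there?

[col 0] 000000*, 000100*, 010001*, 010011*, 010100*, 010110*, 011011*, 100010*, 100110*, 101101, 110101*, 110111*, 111000*, 111100*
[col 1] 0-0100, 000-00, 01-011, 0100-1, 0101-0, 100-10, 1101-1, 111-00
Prime implicants: 0-0100, 000-00, 01-011, 0100-1, 0101-0, 100-10, 101101, 1101-1, 111-00
PI chart (minterm → PIs covering it):
  0 | 000-00  (sole → essential)
  4 | 0-0100,000-00
  17 | 0100-1  (sole → essential)
  20 | 0-0100,0101-0
  22 | 0101-0  (sole → essential)
  27 | 01-011  (sole → essential)
  34 | 100-10  (sole → essential)
  45 | 101101  (sole → essential)
  53 | 1101-1  (sole → essential)
  55 | 1101-1  (sole → essential)
  56 | 111-00  (sole → essential)
  60 | 111-00  (sole → essential)
Essential prime implicants: 000-00, 01-011, 0100-1, 0101-0, 100-10, 101101, 1101-1, 111-00

8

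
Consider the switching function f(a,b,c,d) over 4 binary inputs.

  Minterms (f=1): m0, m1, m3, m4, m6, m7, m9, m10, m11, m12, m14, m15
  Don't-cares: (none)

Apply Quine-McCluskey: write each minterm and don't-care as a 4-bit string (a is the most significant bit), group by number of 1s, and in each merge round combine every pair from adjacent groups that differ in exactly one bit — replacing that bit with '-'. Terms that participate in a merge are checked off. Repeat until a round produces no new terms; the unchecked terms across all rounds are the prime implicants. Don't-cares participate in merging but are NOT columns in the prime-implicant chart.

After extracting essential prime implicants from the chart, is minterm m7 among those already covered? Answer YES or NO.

NO

size-2^0 implicants → 0000(✓)  0001(✓)  0011(✓)  0100(✓)  0110(✓)  0111(✓)  1001(✓)  1010(✓)  1011(✓)  1100(✓)  1110(✓)  1111(✓)
size-2^1 implicants → -001(✓)  -011(✓)  -100(✓)  -110(✓)  -111(✓)  0-00  0-11(✓)  00-1(✓)  000-  01-0(✓)  011-(✓)  1-10(✓)  1-11(✓)  10-1(✓)  101-(✓)  11-0(✓)  111-(✓)
size-2^2 implicants → --11  -0-1  -1-0  -11-  1-1-
Unchecked terms (primes): --11, -0-1, -1-0, -11-, 0-00, 000-, 1-1-
Minterm coverage:
  m0 ⊆ 0-00,000-
  m1 ⊆ -0-1,000-
  m3 ⊆ --11,-0-1
  m4 ⊆ -1-0,0-00
  m6 ⊆ -1-0,-11-
  m7 ⊆ --11,-11-
  m9 ⊆ -0-1 [E]
  m10 ⊆ 1-1- [E]
  m11 ⊆ --11,-0-1,1-1-
  m12 ⊆ -1-0 [E]
  m14 ⊆ -1-0,-11-,1-1-
  m15 ⊆ --11,-11-,1-1-
E = {-0-1, -1-0, 1-1-}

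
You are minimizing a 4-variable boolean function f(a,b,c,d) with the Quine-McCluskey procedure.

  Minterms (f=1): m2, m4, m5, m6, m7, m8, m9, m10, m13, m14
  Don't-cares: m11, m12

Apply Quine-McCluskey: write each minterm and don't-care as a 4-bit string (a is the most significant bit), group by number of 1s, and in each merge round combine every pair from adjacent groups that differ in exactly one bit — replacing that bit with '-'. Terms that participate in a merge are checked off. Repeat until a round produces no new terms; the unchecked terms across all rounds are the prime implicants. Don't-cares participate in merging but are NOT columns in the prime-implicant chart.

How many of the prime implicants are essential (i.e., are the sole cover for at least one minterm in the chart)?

2

Round 0: 0010✓ 0100✓ 0101✓ 0110✓ 0111✓ 1000✓ 1001✓ 1010✓ 1011✓ 1100✓ 1101✓ 1110✓
Round 1: -010✓ -100✓ -101✓ -110✓ 0-10✓ 01-0✓ 01-1✓ 010-✓ 011-✓ 1-00✓ 1-01✓ 1-10✓ 10-0✓ 10-1✓ 100-✓ 101-✓ 11-0✓ 110-✓
Round 2: --10 -1-0 -10- 01-- 1--0 1-0- 10--
PIs = {--10, -1-0, -10-, 01--, 1--0, 1-0-, 10--}
Coverage chart:
  m2: --10 ←essential
  m4: -1-0,-10-,01--
  m5: -10-,01--
  m6: --10,-1-0,01--
  m7: 01-- ←essential
  m8: 1--0,1-0-,10--
  m9: 1-0-,10--
  m10: --10,1--0,10--
  m13: -10-,1-0-
  m14: --10,-1-0,1--0
Essential: --10, 01--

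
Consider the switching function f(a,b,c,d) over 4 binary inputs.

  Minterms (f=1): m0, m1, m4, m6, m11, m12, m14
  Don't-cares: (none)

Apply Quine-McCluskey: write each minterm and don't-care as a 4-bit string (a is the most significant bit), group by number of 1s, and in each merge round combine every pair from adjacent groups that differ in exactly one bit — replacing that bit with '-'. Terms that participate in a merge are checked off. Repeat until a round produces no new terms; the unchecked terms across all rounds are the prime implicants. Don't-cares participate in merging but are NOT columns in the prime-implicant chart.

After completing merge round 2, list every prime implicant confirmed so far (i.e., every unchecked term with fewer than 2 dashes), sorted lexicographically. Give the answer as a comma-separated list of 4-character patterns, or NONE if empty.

Round 0: 0000✓ 0001✓ 0100✓ 0110✓ 1011 1100✓ 1110✓
Round 1: -100✓ -110✓ 0-00 000- 01-0✓ 11-0✓
Round 2: -1-0
PIs = {-1-0, 0-00, 000-, 1011}

0-00, 000-, 1011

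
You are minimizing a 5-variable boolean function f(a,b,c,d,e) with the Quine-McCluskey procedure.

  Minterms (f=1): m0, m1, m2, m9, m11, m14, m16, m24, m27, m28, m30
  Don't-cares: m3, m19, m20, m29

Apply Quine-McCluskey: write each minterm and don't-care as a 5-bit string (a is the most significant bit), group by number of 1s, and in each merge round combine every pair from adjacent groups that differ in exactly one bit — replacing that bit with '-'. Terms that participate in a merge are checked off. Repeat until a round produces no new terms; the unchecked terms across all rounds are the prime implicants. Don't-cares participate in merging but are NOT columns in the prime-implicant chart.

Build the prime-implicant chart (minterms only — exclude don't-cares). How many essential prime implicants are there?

size-2^0 implicants → 00000(✓)  00001(✓)  00010(✓)  00011(✓)  01001(✓)  01011(✓)  01110(✓)  10000(✓)  10011(✓)  10100(✓)  11000(✓)  11011(✓)  11100(✓)  11101(✓)  11110(✓)
size-2^1 implicants → -0000  -0011(✓)  -1011(✓)  -1110  0-001(✓)  0-011(✓)  000-0(✓)  000-1(✓)  0000-(✓)  0001-(✓)  010-1(✓)  1-000(✓)  1-011(✓)  1-100(✓)  10-00(✓)  11-00(✓)  111-0  1110-
size-2^2 implicants → --011  0-0-1  000--  1--00
Unchecked terms (primes): --011, -0000, -1110, 0-0-1, 000--, 1--00, 111-0, 1110-
Minterm coverage:
  m0 ⊆ -0000,000--
  m1 ⊆ 0-0-1,000--
  m2 ⊆ 000-- [E]
  m9 ⊆ 0-0-1 [E]
  m11 ⊆ --011,0-0-1
  m14 ⊆ -1110 [E]
  m16 ⊆ -0000,1--00
  m24 ⊆ 1--00 [E]
  m27 ⊆ --011 [E]
  m28 ⊆ 1--00,111-0,1110-
  m30 ⊆ -1110,111-0
E = {--011, -1110, 0-0-1, 000--, 1--00}

5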